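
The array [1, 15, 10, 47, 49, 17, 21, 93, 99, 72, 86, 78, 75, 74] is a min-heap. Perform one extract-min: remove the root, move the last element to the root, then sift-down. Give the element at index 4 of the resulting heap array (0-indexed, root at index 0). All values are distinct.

49

remove root 1; move last element 74 to root → [74, 15, 10, 47, 49, 17, 21, 93, 99, 72, 86, 78, 75]
74 vs smaller child 10 at index 2, swap → [10, 15, 74, 47, 49, 17, 21, 93, 99, 72, 86, 78, 75]
74 vs smaller child 17 at index 5, swap → [10, 15, 17, 47, 49, 74, 21, 93, 99, 72, 86, 78, 75]
resulting array: [10, 15, 17, 47, 49, 74, 21, 93, 99, 72, 86, 78, 75]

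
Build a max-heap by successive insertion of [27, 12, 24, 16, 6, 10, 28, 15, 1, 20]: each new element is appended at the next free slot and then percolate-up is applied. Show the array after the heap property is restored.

[28, 20, 27, 15, 16, 10, 24, 12, 1, 6]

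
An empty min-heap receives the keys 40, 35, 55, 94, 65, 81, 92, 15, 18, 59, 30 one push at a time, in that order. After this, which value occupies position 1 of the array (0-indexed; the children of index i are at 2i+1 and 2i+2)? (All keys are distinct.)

Insert 40:
  append 40 at index 0 → [40] (no swap needed)
Insert 35:
  append 35 at index 1 → [40, 35]
  35 < parent 40 at index 0, swap → [35, 40]
Insert 55:
  append 55 at index 2 → [35, 40, 55] (no swap needed)
Insert 94:
  append 94 at index 3 → [35, 40, 55, 94] (no swap needed)
Insert 65:
  append 65 at index 4 → [35, 40, 55, 94, 65] (no swap needed)
Insert 81:
  append 81 at index 5 → [35, 40, 55, 94, 65, 81] (no swap needed)
Insert 92:
  append 92 at index 6 → [35, 40, 55, 94, 65, 81, 92] (no swap needed)
Insert 15:
  append 15 at index 7 → [35, 40, 55, 94, 65, 81, 92, 15]
  15 < parent 94 at index 3, swap → [35, 40, 55, 15, 65, 81, 92, 94]
  15 < parent 40 at index 1, swap → [35, 15, 55, 40, 65, 81, 92, 94]
  15 < parent 35 at index 0, swap → [15, 35, 55, 40, 65, 81, 92, 94]
Insert 18:
  append 18 at index 8 → [15, 35, 55, 40, 65, 81, 92, 94, 18]
  18 < parent 40 at index 3, swap → [15, 35, 55, 18, 65, 81, 92, 94, 40]
  18 < parent 35 at index 1, swap → [15, 18, 55, 35, 65, 81, 92, 94, 40]
Insert 59:
  append 59 at index 9 → [15, 18, 55, 35, 65, 81, 92, 94, 40, 59]
  59 < parent 65 at index 4, swap → [15, 18, 55, 35, 59, 81, 92, 94, 40, 65]
Insert 30:
  append 30 at index 10 → [15, 18, 55, 35, 59, 81, 92, 94, 40, 65, 30]
  30 < parent 59 at index 4, swap → [15, 18, 55, 35, 30, 81, 92, 94, 40, 65, 59]
resulting array: [15, 18, 55, 35, 30, 81, 92, 94, 40, 65, 59]

18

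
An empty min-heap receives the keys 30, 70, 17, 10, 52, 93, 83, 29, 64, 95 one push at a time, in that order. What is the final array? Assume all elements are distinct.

Insert 30:
  append 30 at index 0 → [30] (no swap needed)
Insert 70:
  append 70 at index 1 → [30, 70] (no swap needed)
Insert 17:
  append 17 at index 2 → [30, 70, 17]
  17 < parent 30 at index 0, swap → [17, 70, 30]
Insert 10:
  append 10 at index 3 → [17, 70, 30, 10]
  10 < parent 70 at index 1, swap → [17, 10, 30, 70]
  10 < parent 17 at index 0, swap → [10, 17, 30, 70]
Insert 52:
  append 52 at index 4 → [10, 17, 30, 70, 52] (no swap needed)
Insert 93:
  append 93 at index 5 → [10, 17, 30, 70, 52, 93] (no swap needed)
Insert 83:
  append 83 at index 6 → [10, 17, 30, 70, 52, 93, 83] (no swap needed)
Insert 29:
  append 29 at index 7 → [10, 17, 30, 70, 52, 93, 83, 29]
  29 < parent 70 at index 3, swap → [10, 17, 30, 29, 52, 93, 83, 70]
Insert 64:
  append 64 at index 8 → [10, 17, 30, 29, 52, 93, 83, 70, 64] (no swap needed)
Insert 95:
  append 95 at index 9 → [10, 17, 30, 29, 52, 93, 83, 70, 64, 95] (no swap needed)

[10, 17, 30, 29, 52, 93, 83, 70, 64, 95]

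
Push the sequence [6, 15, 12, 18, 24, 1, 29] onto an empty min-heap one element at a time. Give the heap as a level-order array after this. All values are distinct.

[1, 15, 6, 18, 24, 12, 29]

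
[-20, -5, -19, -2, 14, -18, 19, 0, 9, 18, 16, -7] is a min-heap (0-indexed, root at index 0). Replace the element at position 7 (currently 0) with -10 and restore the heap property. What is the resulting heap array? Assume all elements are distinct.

[-20, -10, -19, -5, 14, -18, 19, -2, 9, 18, 16, -7]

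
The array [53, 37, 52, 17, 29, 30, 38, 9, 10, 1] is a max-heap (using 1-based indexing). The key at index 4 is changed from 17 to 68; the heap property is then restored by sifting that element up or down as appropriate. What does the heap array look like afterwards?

set index 4 from 17 to 68 → [53, 37, 52, 68, 29, 30, 38, 9, 10, 1]
68 > parent 37 at index 2, swap → [53, 68, 52, 37, 29, 30, 38, 9, 10, 1]
68 > parent 53 at index 1, swap → [68, 53, 52, 37, 29, 30, 38, 9, 10, 1]

[68, 53, 52, 37, 29, 30, 38, 9, 10, 1]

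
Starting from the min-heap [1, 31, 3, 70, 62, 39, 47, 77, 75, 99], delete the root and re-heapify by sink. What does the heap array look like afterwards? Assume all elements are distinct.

[3, 31, 39, 70, 62, 99, 47, 77, 75]

remove root 1; move last element 99 to root → [99, 31, 3, 70, 62, 39, 47, 77, 75]
99 vs smaller child 3 at index 2, swap → [3, 31, 99, 70, 62, 39, 47, 77, 75]
99 vs smaller child 39 at index 5, swap → [3, 31, 39, 70, 62, 99, 47, 77, 75]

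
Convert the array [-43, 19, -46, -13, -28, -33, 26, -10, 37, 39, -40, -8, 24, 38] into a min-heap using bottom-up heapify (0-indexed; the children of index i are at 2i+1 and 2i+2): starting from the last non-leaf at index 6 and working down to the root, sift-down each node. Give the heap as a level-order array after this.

sift down from index 6: already satisfies heap property
sift down from index 5: already satisfies heap property
sift down from index 4:
  -28 vs smaller child -40 at index 10, swap → [-43, 19, -46, -13, -40, -33, 26, -10, 37, 39, -28, -8, 24, 38]
sift down from index 3: already satisfies heap property
sift down from index 2: already satisfies heap property
sift down from index 1:
  19 vs smaller child -40 at index 4, swap → [-43, -40, -46, -13, 19, -33, 26, -10, 37, 39, -28, -8, 24, 38]
  19 vs smaller child -28 at index 10, swap → [-43, -40, -46, -13, -28, -33, 26, -10, 37, 39, 19, -8, 24, 38]
sift down from index 0:
  -43 vs smaller child -46 at index 2, swap → [-46, -40, -43, -13, -28, -33, 26, -10, 37, 39, 19, -8, 24, 38]

[-46, -40, -43, -13, -28, -33, 26, -10, 37, 39, 19, -8, 24, 38]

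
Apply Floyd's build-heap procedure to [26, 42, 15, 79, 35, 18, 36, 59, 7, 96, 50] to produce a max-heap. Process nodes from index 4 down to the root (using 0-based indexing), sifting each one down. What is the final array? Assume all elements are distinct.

[96, 79, 36, 59, 50, 18, 15, 26, 7, 35, 42]

sift down from index 4:
  35 vs larger child 96 at index 9, swap → [26, 42, 15, 79, 96, 18, 36, 59, 7, 35, 50]
sift down from index 3: already satisfies heap property
sift down from index 2:
  15 vs larger child 36 at index 6, swap → [26, 42, 36, 79, 96, 18, 15, 59, 7, 35, 50]
sift down from index 1:
  42 vs larger child 96 at index 4, swap → [26, 96, 36, 79, 42, 18, 15, 59, 7, 35, 50]
  42 vs larger child 50 at index 10, swap → [26, 96, 36, 79, 50, 18, 15, 59, 7, 35, 42]
sift down from index 0:
  26 vs larger child 96 at index 1, swap → [96, 26, 36, 79, 50, 18, 15, 59, 7, 35, 42]
  26 vs larger child 79 at index 3, swap → [96, 79, 36, 26, 50, 18, 15, 59, 7, 35, 42]
  26 vs larger child 59 at index 7, swap → [96, 79, 36, 59, 50, 18, 15, 26, 7, 35, 42]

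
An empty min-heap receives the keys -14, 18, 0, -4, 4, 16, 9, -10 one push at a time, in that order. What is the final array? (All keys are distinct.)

[-14, -10, 0, -4, 4, 16, 9, 18]

Insert -14:
  append -14 at index 0 → [-14] (no swap needed)
Insert 18:
  append 18 at index 1 → [-14, 18] (no swap needed)
Insert 0:
  append 0 at index 2 → [-14, 18, 0] (no swap needed)
Insert -4:
  append -4 at index 3 → [-14, 18, 0, -4]
  -4 < parent 18 at index 1, swap → [-14, -4, 0, 18]
Insert 4:
  append 4 at index 4 → [-14, -4, 0, 18, 4] (no swap needed)
Insert 16:
  append 16 at index 5 → [-14, -4, 0, 18, 4, 16] (no swap needed)
Insert 9:
  append 9 at index 6 → [-14, -4, 0, 18, 4, 16, 9] (no swap needed)
Insert -10:
  append -10 at index 7 → [-14, -4, 0, 18, 4, 16, 9, -10]
  -10 < parent 18 at index 3, swap → [-14, -4, 0, -10, 4, 16, 9, 18]
  -10 < parent -4 at index 1, swap → [-14, -10, 0, -4, 4, 16, 9, 18]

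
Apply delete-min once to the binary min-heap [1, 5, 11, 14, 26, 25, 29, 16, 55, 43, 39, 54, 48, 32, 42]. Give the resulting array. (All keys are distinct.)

[5, 14, 11, 16, 26, 25, 29, 42, 55, 43, 39, 54, 48, 32]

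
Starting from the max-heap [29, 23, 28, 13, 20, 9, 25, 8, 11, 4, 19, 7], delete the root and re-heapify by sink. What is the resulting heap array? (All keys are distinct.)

[28, 23, 25, 13, 20, 9, 7, 8, 11, 4, 19]

remove root 29; move last element 7 to root → [7, 23, 28, 13, 20, 9, 25, 8, 11, 4, 19]
7 vs larger child 28 at index 2, swap → [28, 23, 7, 13, 20, 9, 25, 8, 11, 4, 19]
7 vs larger child 25 at index 6, swap → [28, 23, 25, 13, 20, 9, 7, 8, 11, 4, 19]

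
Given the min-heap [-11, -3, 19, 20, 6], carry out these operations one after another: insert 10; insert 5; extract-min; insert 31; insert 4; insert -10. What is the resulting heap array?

[-10, -3, 5, 4, 10, 19, 31, 20, 6]

insert 10:
  append 10 at index 5 → [-11, -3, 19, 20, 6, 10]
  10 < parent 19 at index 2, swap → [-11, -3, 10, 20, 6, 19]
insert 5:
  append 5 at index 6 → [-11, -3, 10, 20, 6, 19, 5]
  5 < parent 10 at index 2, swap → [-11, -3, 5, 20, 6, 19, 10]
extract-min → returns -11:
  remove root -11; move last element 10 to root → [10, -3, 5, 20, 6, 19]
  10 vs smaller child -3 at index 1, swap → [-3, 10, 5, 20, 6, 19]
  10 vs smaller child 6 at index 4, swap → [-3, 6, 5, 20, 10, 19]
insert 31:
  append 31 at index 6 → [-3, 6, 5, 20, 10, 19, 31] (no swap needed)
insert 4:
  append 4 at index 7 → [-3, 6, 5, 20, 10, 19, 31, 4]
  4 < parent 20 at index 3, swap → [-3, 6, 5, 4, 10, 19, 31, 20]
  4 < parent 6 at index 1, swap → [-3, 4, 5, 6, 10, 19, 31, 20]
insert -10:
  append -10 at index 8 → [-3, 4, 5, 6, 10, 19, 31, 20, -10]
  -10 < parent 6 at index 3, swap → [-3, 4, 5, -10, 10, 19, 31, 20, 6]
  -10 < parent 4 at index 1, swap → [-3, -10, 5, 4, 10, 19, 31, 20, 6]
  -10 < parent -3 at index 0, swap → [-10, -3, 5, 4, 10, 19, 31, 20, 6]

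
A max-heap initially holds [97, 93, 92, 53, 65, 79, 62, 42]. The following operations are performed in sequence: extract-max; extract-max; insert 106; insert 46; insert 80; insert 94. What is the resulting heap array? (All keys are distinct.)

[106, 94, 92, 65, 80, 62, 79, 46, 53, 42]

extract-max → returns 97:
  remove root 97; move last element 42 to root → [42, 93, 92, 53, 65, 79, 62]
  42 vs larger child 93 at index 1, swap → [93, 42, 92, 53, 65, 79, 62]
  42 vs larger child 65 at index 4, swap → [93, 65, 92, 53, 42, 79, 62]
extract-max → returns 93:
  remove root 93; move last element 62 to root → [62, 65, 92, 53, 42, 79]
  62 vs larger child 92 at index 2, swap → [92, 65, 62, 53, 42, 79]
  62 vs only child 79 at index 5, swap → [92, 65, 79, 53, 42, 62]
insert 106:
  append 106 at index 6 → [92, 65, 79, 53, 42, 62, 106]
  106 > parent 79 at index 2, swap → [92, 65, 106, 53, 42, 62, 79]
  106 > parent 92 at index 0, swap → [106, 65, 92, 53, 42, 62, 79]
insert 46:
  append 46 at index 7 → [106, 65, 92, 53, 42, 62, 79, 46] (no swap needed)
insert 80:
  append 80 at index 8 → [106, 65, 92, 53, 42, 62, 79, 46, 80]
  80 > parent 53 at index 3, swap → [106, 65, 92, 80, 42, 62, 79, 46, 53]
  80 > parent 65 at index 1, swap → [106, 80, 92, 65, 42, 62, 79, 46, 53]
insert 94:
  append 94 at index 9 → [106, 80, 92, 65, 42, 62, 79, 46, 53, 94]
  94 > parent 42 at index 4, swap → [106, 80, 92, 65, 94, 62, 79, 46, 53, 42]
  94 > parent 80 at index 1, swap → [106, 94, 92, 65, 80, 62, 79, 46, 53, 42]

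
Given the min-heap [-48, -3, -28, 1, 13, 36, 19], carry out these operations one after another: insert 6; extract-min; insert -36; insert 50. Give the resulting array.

[-36, -28, 6, -3, 13, 36, 19, 1, 50]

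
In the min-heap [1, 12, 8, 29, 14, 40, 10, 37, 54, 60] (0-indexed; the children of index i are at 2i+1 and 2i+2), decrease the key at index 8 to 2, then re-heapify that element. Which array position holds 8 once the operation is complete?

2

set index 8 from 54 to 2 → [1, 12, 8, 29, 14, 40, 10, 37, 2, 60]
2 < parent 29 at index 3, swap → [1, 12, 8, 2, 14, 40, 10, 37, 29, 60]
2 < parent 12 at index 1, swap → [1, 2, 8, 12, 14, 40, 10, 37, 29, 60]
resulting array: [1, 2, 8, 12, 14, 40, 10, 37, 29, 60]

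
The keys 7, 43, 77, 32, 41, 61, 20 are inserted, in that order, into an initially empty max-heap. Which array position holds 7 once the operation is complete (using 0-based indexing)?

Insert 7:
  append 7 at index 0 → [7] (no swap needed)
Insert 43:
  append 43 at index 1 → [7, 43]
  43 > parent 7 at index 0, swap → [43, 7]
Insert 77:
  append 77 at index 2 → [43, 7, 77]
  77 > parent 43 at index 0, swap → [77, 7, 43]
Insert 32:
  append 32 at index 3 → [77, 7, 43, 32]
  32 > parent 7 at index 1, swap → [77, 32, 43, 7]
Insert 41:
  append 41 at index 4 → [77, 32, 43, 7, 41]
  41 > parent 32 at index 1, swap → [77, 41, 43, 7, 32]
Insert 61:
  append 61 at index 5 → [77, 41, 43, 7, 32, 61]
  61 > parent 43 at index 2, swap → [77, 41, 61, 7, 32, 43]
Insert 20:
  append 20 at index 6 → [77, 41, 61, 7, 32, 43, 20] (no swap needed)
resulting array: [77, 41, 61, 7, 32, 43, 20]

3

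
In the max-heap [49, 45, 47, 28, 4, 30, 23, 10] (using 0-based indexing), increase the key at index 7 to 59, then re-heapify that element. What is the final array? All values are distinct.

set index 7 from 10 to 59 → [49, 45, 47, 28, 4, 30, 23, 59]
59 > parent 28 at index 3, swap → [49, 45, 47, 59, 4, 30, 23, 28]
59 > parent 45 at index 1, swap → [49, 59, 47, 45, 4, 30, 23, 28]
59 > parent 49 at index 0, swap → [59, 49, 47, 45, 4, 30, 23, 28]

[59, 49, 47, 45, 4, 30, 23, 28]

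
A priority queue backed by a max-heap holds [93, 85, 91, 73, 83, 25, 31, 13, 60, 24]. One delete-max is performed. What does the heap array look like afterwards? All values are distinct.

remove root 93; move last element 24 to root → [24, 85, 91, 73, 83, 25, 31, 13, 60]
24 vs larger child 91 at index 2, swap → [91, 85, 24, 73, 83, 25, 31, 13, 60]
24 vs larger child 31 at index 6, swap → [91, 85, 31, 73, 83, 25, 24, 13, 60]

[91, 85, 31, 73, 83, 25, 24, 13, 60]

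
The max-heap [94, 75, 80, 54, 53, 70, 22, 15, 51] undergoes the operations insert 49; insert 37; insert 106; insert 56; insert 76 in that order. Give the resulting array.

[106, 75, 94, 54, 53, 80, 76, 15, 51, 49, 37, 70, 56, 22]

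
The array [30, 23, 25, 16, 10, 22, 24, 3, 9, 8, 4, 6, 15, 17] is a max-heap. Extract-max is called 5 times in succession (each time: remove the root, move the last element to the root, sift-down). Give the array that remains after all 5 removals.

[17, 16, 15, 9, 10, 8, 4, 3, 6]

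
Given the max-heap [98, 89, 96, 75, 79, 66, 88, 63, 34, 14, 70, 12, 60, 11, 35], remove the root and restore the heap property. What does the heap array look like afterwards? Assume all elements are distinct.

[96, 89, 88, 75, 79, 66, 35, 63, 34, 14, 70, 12, 60, 11]

remove root 98; move last element 35 to root → [35, 89, 96, 75, 79, 66, 88, 63, 34, 14, 70, 12, 60, 11]
35 vs larger child 96 at index 2, swap → [96, 89, 35, 75, 79, 66, 88, 63, 34, 14, 70, 12, 60, 11]
35 vs larger child 88 at index 6, swap → [96, 89, 88, 75, 79, 66, 35, 63, 34, 14, 70, 12, 60, 11]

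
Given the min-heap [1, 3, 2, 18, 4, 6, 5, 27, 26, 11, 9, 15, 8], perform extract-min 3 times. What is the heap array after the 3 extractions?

extract-min #1 returns 1:
  remove root 1; move last element 8 to root → [8, 3, 2, 18, 4, 6, 5, 27, 26, 11, 9, 15]
  8 vs smaller child 2 at index 2, swap → [2, 3, 8, 18, 4, 6, 5, 27, 26, 11, 9, 15]
  8 vs smaller child 5 at index 6, swap → [2, 3, 5, 18, 4, 6, 8, 27, 26, 11, 9, 15]
extract-min #2 returns 2:
  remove root 2; move last element 15 to root → [15, 3, 5, 18, 4, 6, 8, 27, 26, 11, 9]
  15 vs smaller child 3 at index 1, swap → [3, 15, 5, 18, 4, 6, 8, 27, 26, 11, 9]
  15 vs smaller child 4 at index 4, swap → [3, 4, 5, 18, 15, 6, 8, 27, 26, 11, 9]
  15 vs smaller child 9 at index 10, swap → [3, 4, 5, 18, 9, 6, 8, 27, 26, 11, 15]
extract-min #3 returns 3:
  remove root 3; move last element 15 to root → [15, 4, 5, 18, 9, 6, 8, 27, 26, 11]
  15 vs smaller child 4 at index 1, swap → [4, 15, 5, 18, 9, 6, 8, 27, 26, 11]
  15 vs smaller child 9 at index 4, swap → [4, 9, 5, 18, 15, 6, 8, 27, 26, 11]
  15 vs only child 11 at index 9, swap → [4, 9, 5, 18, 11, 6, 8, 27, 26, 15]

[4, 9, 5, 18, 11, 6, 8, 27, 26, 15]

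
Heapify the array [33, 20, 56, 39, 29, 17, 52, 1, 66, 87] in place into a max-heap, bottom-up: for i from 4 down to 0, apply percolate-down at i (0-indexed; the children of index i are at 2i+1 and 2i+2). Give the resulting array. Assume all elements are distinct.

sift down from index 4:
  29 vs only child 87 at index 9, swap → [33, 20, 56, 39, 87, 17, 52, 1, 66, 29]
sift down from index 3:
  39 vs larger child 66 at index 8, swap → [33, 20, 56, 66, 87, 17, 52, 1, 39, 29]
sift down from index 2: already satisfies heap property
sift down from index 1:
  20 vs larger child 87 at index 4, swap → [33, 87, 56, 66, 20, 17, 52, 1, 39, 29]
  20 vs only child 29 at index 9, swap → [33, 87, 56, 66, 29, 17, 52, 1, 39, 20]
sift down from index 0:
  33 vs larger child 87 at index 1, swap → [87, 33, 56, 66, 29, 17, 52, 1, 39, 20]
  33 vs larger child 66 at index 3, swap → [87, 66, 56, 33, 29, 17, 52, 1, 39, 20]
  33 vs larger child 39 at index 8, swap → [87, 66, 56, 39, 29, 17, 52, 1, 33, 20]

[87, 66, 56, 39, 29, 17, 52, 1, 33, 20]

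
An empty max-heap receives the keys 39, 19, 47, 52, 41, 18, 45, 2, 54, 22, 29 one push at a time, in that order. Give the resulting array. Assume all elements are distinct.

Insert 39:
  append 39 at index 0 → [39] (no swap needed)
Insert 19:
  append 19 at index 1 → [39, 19] (no swap needed)
Insert 47:
  append 47 at index 2 → [39, 19, 47]
  47 > parent 39 at index 0, swap → [47, 19, 39]
Insert 52:
  append 52 at index 3 → [47, 19, 39, 52]
  52 > parent 19 at index 1, swap → [47, 52, 39, 19]
  52 > parent 47 at index 0, swap → [52, 47, 39, 19]
Insert 41:
  append 41 at index 4 → [52, 47, 39, 19, 41] (no swap needed)
Insert 18:
  append 18 at index 5 → [52, 47, 39, 19, 41, 18] (no swap needed)
Insert 45:
  append 45 at index 6 → [52, 47, 39, 19, 41, 18, 45]
  45 > parent 39 at index 2, swap → [52, 47, 45, 19, 41, 18, 39]
Insert 2:
  append 2 at index 7 → [52, 47, 45, 19, 41, 18, 39, 2] (no swap needed)
Insert 54:
  append 54 at index 8 → [52, 47, 45, 19, 41, 18, 39, 2, 54]
  54 > parent 19 at index 3, swap → [52, 47, 45, 54, 41, 18, 39, 2, 19]
  54 > parent 47 at index 1, swap → [52, 54, 45, 47, 41, 18, 39, 2, 19]
  54 > parent 52 at index 0, swap → [54, 52, 45, 47, 41, 18, 39, 2, 19]
Insert 22:
  append 22 at index 9 → [54, 52, 45, 47, 41, 18, 39, 2, 19, 22] (no swap needed)
Insert 29:
  append 29 at index 10 → [54, 52, 45, 47, 41, 18, 39, 2, 19, 22, 29] (no swap needed)

[54, 52, 45, 47, 41, 18, 39, 2, 19, 22, 29]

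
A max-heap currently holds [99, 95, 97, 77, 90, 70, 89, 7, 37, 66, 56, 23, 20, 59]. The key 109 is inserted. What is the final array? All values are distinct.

append 109 at index 14 → [99, 95, 97, 77, 90, 70, 89, 7, 37, 66, 56, 23, 20, 59, 109]
109 > parent 89 at index 6, swap → [99, 95, 97, 77, 90, 70, 109, 7, 37, 66, 56, 23, 20, 59, 89]
109 > parent 97 at index 2, swap → [99, 95, 109, 77, 90, 70, 97, 7, 37, 66, 56, 23, 20, 59, 89]
109 > parent 99 at index 0, swap → [109, 95, 99, 77, 90, 70, 97, 7, 37, 66, 56, 23, 20, 59, 89]

[109, 95, 99, 77, 90, 70, 97, 7, 37, 66, 56, 23, 20, 59, 89]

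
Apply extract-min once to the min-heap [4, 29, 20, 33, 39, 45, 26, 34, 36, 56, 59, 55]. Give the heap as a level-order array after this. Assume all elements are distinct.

[20, 29, 26, 33, 39, 45, 55, 34, 36, 56, 59]

remove root 4; move last element 55 to root → [55, 29, 20, 33, 39, 45, 26, 34, 36, 56, 59]
55 vs smaller child 20 at index 2, swap → [20, 29, 55, 33, 39, 45, 26, 34, 36, 56, 59]
55 vs smaller child 26 at index 6, swap → [20, 29, 26, 33, 39, 45, 55, 34, 36, 56, 59]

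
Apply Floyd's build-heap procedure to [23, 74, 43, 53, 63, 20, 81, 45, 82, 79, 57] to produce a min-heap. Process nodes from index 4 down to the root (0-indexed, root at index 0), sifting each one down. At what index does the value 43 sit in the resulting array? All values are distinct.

sift down from index 4:
  63 vs smaller child 57 at index 10, swap → [23, 74, 43, 53, 57, 20, 81, 45, 82, 79, 63]
sift down from index 3:
  53 vs smaller child 45 at index 7, swap → [23, 74, 43, 45, 57, 20, 81, 53, 82, 79, 63]
sift down from index 2:
  43 vs smaller child 20 at index 5, swap → [23, 74, 20, 45, 57, 43, 81, 53, 82, 79, 63]
sift down from index 1:
  74 vs smaller child 45 at index 3, swap → [23, 45, 20, 74, 57, 43, 81, 53, 82, 79, 63]
  74 vs smaller child 53 at index 7, swap → [23, 45, 20, 53, 57, 43, 81, 74, 82, 79, 63]
sift down from index 0:
  23 vs smaller child 20 at index 2, swap → [20, 45, 23, 53, 57, 43, 81, 74, 82, 79, 63]
resulting array: [20, 45, 23, 53, 57, 43, 81, 74, 82, 79, 63]

5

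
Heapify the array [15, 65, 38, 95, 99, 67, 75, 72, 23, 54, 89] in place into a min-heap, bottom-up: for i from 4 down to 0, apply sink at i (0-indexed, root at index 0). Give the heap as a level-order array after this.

[15, 23, 38, 65, 54, 67, 75, 72, 95, 99, 89]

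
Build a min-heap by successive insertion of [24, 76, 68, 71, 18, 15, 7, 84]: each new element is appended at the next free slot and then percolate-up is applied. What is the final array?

[7, 24, 15, 76, 71, 68, 18, 84]

Insert 24:
  append 24 at index 0 → [24] (no swap needed)
Insert 76:
  append 76 at index 1 → [24, 76] (no swap needed)
Insert 68:
  append 68 at index 2 → [24, 76, 68] (no swap needed)
Insert 71:
  append 71 at index 3 → [24, 76, 68, 71]
  71 < parent 76 at index 1, swap → [24, 71, 68, 76]
Insert 18:
  append 18 at index 4 → [24, 71, 68, 76, 18]
  18 < parent 71 at index 1, swap → [24, 18, 68, 76, 71]
  18 < parent 24 at index 0, swap → [18, 24, 68, 76, 71]
Insert 15:
  append 15 at index 5 → [18, 24, 68, 76, 71, 15]
  15 < parent 68 at index 2, swap → [18, 24, 15, 76, 71, 68]
  15 < parent 18 at index 0, swap → [15, 24, 18, 76, 71, 68]
Insert 7:
  append 7 at index 6 → [15, 24, 18, 76, 71, 68, 7]
  7 < parent 18 at index 2, swap → [15, 24, 7, 76, 71, 68, 18]
  7 < parent 15 at index 0, swap → [7, 24, 15, 76, 71, 68, 18]
Insert 84:
  append 84 at index 7 → [7, 24, 15, 76, 71, 68, 18, 84] (no swap needed)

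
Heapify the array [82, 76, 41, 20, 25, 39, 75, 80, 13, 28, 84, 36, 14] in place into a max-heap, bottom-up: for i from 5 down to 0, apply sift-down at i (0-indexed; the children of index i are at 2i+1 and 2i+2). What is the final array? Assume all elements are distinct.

[84, 82, 75, 80, 76, 39, 41, 20, 13, 28, 25, 36, 14]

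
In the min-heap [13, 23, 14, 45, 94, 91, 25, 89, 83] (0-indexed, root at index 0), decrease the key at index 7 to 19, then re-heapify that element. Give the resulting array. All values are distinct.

[13, 19, 14, 23, 94, 91, 25, 45, 83]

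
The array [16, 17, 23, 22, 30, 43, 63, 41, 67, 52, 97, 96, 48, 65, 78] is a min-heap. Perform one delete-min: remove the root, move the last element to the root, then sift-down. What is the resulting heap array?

[17, 22, 23, 41, 30, 43, 63, 78, 67, 52, 97, 96, 48, 65]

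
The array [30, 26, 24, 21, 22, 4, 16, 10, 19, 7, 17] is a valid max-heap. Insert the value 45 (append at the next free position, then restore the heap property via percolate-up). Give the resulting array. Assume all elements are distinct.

append 45 at index 11 → [30, 26, 24, 21, 22, 4, 16, 10, 19, 7, 17, 45]
45 > parent 4 at index 5, swap → [30, 26, 24, 21, 22, 45, 16, 10, 19, 7, 17, 4]
45 > parent 24 at index 2, swap → [30, 26, 45, 21, 22, 24, 16, 10, 19, 7, 17, 4]
45 > parent 30 at index 0, swap → [45, 26, 30, 21, 22, 24, 16, 10, 19, 7, 17, 4]

[45, 26, 30, 21, 22, 24, 16, 10, 19, 7, 17, 4]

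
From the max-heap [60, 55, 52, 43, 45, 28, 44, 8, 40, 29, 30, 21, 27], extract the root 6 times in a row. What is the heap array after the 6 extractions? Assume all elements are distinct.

extract-max #1 returns 60:
  remove root 60; move last element 27 to root → [27, 55, 52, 43, 45, 28, 44, 8, 40, 29, 30, 21]
  27 vs larger child 55 at index 1, swap → [55, 27, 52, 43, 45, 28, 44, 8, 40, 29, 30, 21]
  27 vs larger child 45 at index 4, swap → [55, 45, 52, 43, 27, 28, 44, 8, 40, 29, 30, 21]
  27 vs larger child 30 at index 10, swap → [55, 45, 52, 43, 30, 28, 44, 8, 40, 29, 27, 21]
extract-max #2 returns 55:
  remove root 55; move last element 21 to root → [21, 45, 52, 43, 30, 28, 44, 8, 40, 29, 27]
  21 vs larger child 52 at index 2, swap → [52, 45, 21, 43, 30, 28, 44, 8, 40, 29, 27]
  21 vs larger child 44 at index 6, swap → [52, 45, 44, 43, 30, 28, 21, 8, 40, 29, 27]
extract-max #3 returns 52:
  remove root 52; move last element 27 to root → [27, 45, 44, 43, 30, 28, 21, 8, 40, 29]
  27 vs larger child 45 at index 1, swap → [45, 27, 44, 43, 30, 28, 21, 8, 40, 29]
  27 vs larger child 43 at index 3, swap → [45, 43, 44, 27, 30, 28, 21, 8, 40, 29]
  27 vs larger child 40 at index 8, swap → [45, 43, 44, 40, 30, 28, 21, 8, 27, 29]
extract-max #4 returns 45:
  remove root 45; move last element 29 to root → [29, 43, 44, 40, 30, 28, 21, 8, 27]
  29 vs larger child 44 at index 2, swap → [44, 43, 29, 40, 30, 28, 21, 8, 27]
extract-max #5 returns 44:
  remove root 44; move last element 27 to root → [27, 43, 29, 40, 30, 28, 21, 8]
  27 vs larger child 43 at index 1, swap → [43, 27, 29, 40, 30, 28, 21, 8]
  27 vs larger child 40 at index 3, swap → [43, 40, 29, 27, 30, 28, 21, 8]
extract-max #6 returns 43:
  remove root 43; move last element 8 to root → [8, 40, 29, 27, 30, 28, 21]
  8 vs larger child 40 at index 1, swap → [40, 8, 29, 27, 30, 28, 21]
  8 vs larger child 30 at index 4, swap → [40, 30, 29, 27, 8, 28, 21]

[40, 30, 29, 27, 8, 28, 21]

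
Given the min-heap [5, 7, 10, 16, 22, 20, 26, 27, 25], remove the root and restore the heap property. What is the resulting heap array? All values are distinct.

remove root 5; move last element 25 to root → [25, 7, 10, 16, 22, 20, 26, 27]
25 vs smaller child 7 at index 1, swap → [7, 25, 10, 16, 22, 20, 26, 27]
25 vs smaller child 16 at index 3, swap → [7, 16, 10, 25, 22, 20, 26, 27]

[7, 16, 10, 25, 22, 20, 26, 27]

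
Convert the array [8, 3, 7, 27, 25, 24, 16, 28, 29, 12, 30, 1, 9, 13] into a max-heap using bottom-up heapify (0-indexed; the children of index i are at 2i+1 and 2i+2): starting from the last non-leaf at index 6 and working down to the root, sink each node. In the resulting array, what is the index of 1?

11

sift down from index 6: already satisfies heap property
sift down from index 5: already satisfies heap property
sift down from index 4:
  25 vs larger child 30 at index 10, swap → [8, 3, 7, 27, 30, 24, 16, 28, 29, 12, 25, 1, 9, 13]
sift down from index 3:
  27 vs larger child 29 at index 8, swap → [8, 3, 7, 29, 30, 24, 16, 28, 27, 12, 25, 1, 9, 13]
sift down from index 2:
  7 vs larger child 24 at index 5, swap → [8, 3, 24, 29, 30, 7, 16, 28, 27, 12, 25, 1, 9, 13]
  7 vs larger child 9 at index 12, swap → [8, 3, 24, 29, 30, 9, 16, 28, 27, 12, 25, 1, 7, 13]
sift down from index 1:
  3 vs larger child 30 at index 4, swap → [8, 30, 24, 29, 3, 9, 16, 28, 27, 12, 25, 1, 7, 13]
  3 vs larger child 25 at index 10, swap → [8, 30, 24, 29, 25, 9, 16, 28, 27, 12, 3, 1, 7, 13]
sift down from index 0:
  8 vs larger child 30 at index 1, swap → [30, 8, 24, 29, 25, 9, 16, 28, 27, 12, 3, 1, 7, 13]
  8 vs larger child 29 at index 3, swap → [30, 29, 24, 8, 25, 9, 16, 28, 27, 12, 3, 1, 7, 13]
  8 vs larger child 28 at index 7, swap → [30, 29, 24, 28, 25, 9, 16, 8, 27, 12, 3, 1, 7, 13]
resulting array: [30, 29, 24, 28, 25, 9, 16, 8, 27, 12, 3, 1, 7, 13]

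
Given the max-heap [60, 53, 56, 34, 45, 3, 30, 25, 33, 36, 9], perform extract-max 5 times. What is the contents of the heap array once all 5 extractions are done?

[34, 33, 30, 25, 9, 3]

extract-max #1 returns 60:
  remove root 60; move last element 9 to root → [9, 53, 56, 34, 45, 3, 30, 25, 33, 36]
  9 vs larger child 56 at index 2, swap → [56, 53, 9, 34, 45, 3, 30, 25, 33, 36]
  9 vs larger child 30 at index 6, swap → [56, 53, 30, 34, 45, 3, 9, 25, 33, 36]
extract-max #2 returns 56:
  remove root 56; move last element 36 to root → [36, 53, 30, 34, 45, 3, 9, 25, 33]
  36 vs larger child 53 at index 1, swap → [53, 36, 30, 34, 45, 3, 9, 25, 33]
  36 vs larger child 45 at index 4, swap → [53, 45, 30, 34, 36, 3, 9, 25, 33]
extract-max #3 returns 53:
  remove root 53; move last element 33 to root → [33, 45, 30, 34, 36, 3, 9, 25]
  33 vs larger child 45 at index 1, swap → [45, 33, 30, 34, 36, 3, 9, 25]
  33 vs larger child 36 at index 4, swap → [45, 36, 30, 34, 33, 3, 9, 25]
extract-max #4 returns 45:
  remove root 45; move last element 25 to root → [25, 36, 30, 34, 33, 3, 9]
  25 vs larger child 36 at index 1, swap → [36, 25, 30, 34, 33, 3, 9]
  25 vs larger child 34 at index 3, swap → [36, 34, 30, 25, 33, 3, 9]
extract-max #5 returns 36:
  remove root 36; move last element 9 to root → [9, 34, 30, 25, 33, 3]
  9 vs larger child 34 at index 1, swap → [34, 9, 30, 25, 33, 3]
  9 vs larger child 33 at index 4, swap → [34, 33, 30, 25, 9, 3]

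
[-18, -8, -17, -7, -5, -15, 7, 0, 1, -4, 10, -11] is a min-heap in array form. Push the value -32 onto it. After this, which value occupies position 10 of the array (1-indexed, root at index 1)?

-4

append -32 at index 13 → [-18, -8, -17, -7, -5, -15, 7, 0, 1, -4, 10, -11, -32]
-32 < parent -15 at index 6, swap → [-18, -8, -17, -7, -5, -32, 7, 0, 1, -4, 10, -11, -15]
-32 < parent -17 at index 3, swap → [-18, -8, -32, -7, -5, -17, 7, 0, 1, -4, 10, -11, -15]
-32 < parent -18 at index 1, swap → [-32, -8, -18, -7, -5, -17, 7, 0, 1, -4, 10, -11, -15]
resulting array: [-32, -8, -18, -7, -5, -17, 7, 0, 1, -4, 10, -11, -15]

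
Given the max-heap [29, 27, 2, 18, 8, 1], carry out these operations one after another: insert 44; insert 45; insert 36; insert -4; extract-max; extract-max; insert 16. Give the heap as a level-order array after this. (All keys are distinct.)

insert 44:
  append 44 at index 6 → [29, 27, 2, 18, 8, 1, 44]
  44 > parent 2 at index 2, swap → [29, 27, 44, 18, 8, 1, 2]
  44 > parent 29 at index 0, swap → [44, 27, 29, 18, 8, 1, 2]
insert 45:
  append 45 at index 7 → [44, 27, 29, 18, 8, 1, 2, 45]
  45 > parent 18 at index 3, swap → [44, 27, 29, 45, 8, 1, 2, 18]
  45 > parent 27 at index 1, swap → [44, 45, 29, 27, 8, 1, 2, 18]
  45 > parent 44 at index 0, swap → [45, 44, 29, 27, 8, 1, 2, 18]
insert 36:
  append 36 at index 8 → [45, 44, 29, 27, 8, 1, 2, 18, 36]
  36 > parent 27 at index 3, swap → [45, 44, 29, 36, 8, 1, 2, 18, 27]
insert -4:
  append -4 at index 9 → [45, 44, 29, 36, 8, 1, 2, 18, 27, -4] (no swap needed)
extract-max → returns 45:
  remove root 45; move last element -4 to root → [-4, 44, 29, 36, 8, 1, 2, 18, 27]
  -4 vs larger child 44 at index 1, swap → [44, -4, 29, 36, 8, 1, 2, 18, 27]
  -4 vs larger child 36 at index 3, swap → [44, 36, 29, -4, 8, 1, 2, 18, 27]
  -4 vs larger child 27 at index 8, swap → [44, 36, 29, 27, 8, 1, 2, 18, -4]
extract-max → returns 44:
  remove root 44; move last element -4 to root → [-4, 36, 29, 27, 8, 1, 2, 18]
  -4 vs larger child 36 at index 1, swap → [36, -4, 29, 27, 8, 1, 2, 18]
  -4 vs larger child 27 at index 3, swap → [36, 27, 29, -4, 8, 1, 2, 18]
  -4 vs only child 18 at index 7, swap → [36, 27, 29, 18, 8, 1, 2, -4]
insert 16:
  append 16 at index 8 → [36, 27, 29, 18, 8, 1, 2, -4, 16] (no swap needed)

[36, 27, 29, 18, 8, 1, 2, -4, 16]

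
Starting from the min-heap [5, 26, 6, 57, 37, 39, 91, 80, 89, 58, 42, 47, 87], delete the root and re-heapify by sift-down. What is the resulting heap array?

[6, 26, 39, 57, 37, 47, 91, 80, 89, 58, 42, 87]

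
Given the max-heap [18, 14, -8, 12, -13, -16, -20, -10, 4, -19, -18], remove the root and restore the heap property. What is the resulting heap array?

[14, 12, -8, 4, -13, -16, -20, -10, -18, -19]

remove root 18; move last element -18 to root → [-18, 14, -8, 12, -13, -16, -20, -10, 4, -19]
-18 vs larger child 14 at index 1, swap → [14, -18, -8, 12, -13, -16, -20, -10, 4, -19]
-18 vs larger child 12 at index 3, swap → [14, 12, -8, -18, -13, -16, -20, -10, 4, -19]
-18 vs larger child 4 at index 8, swap → [14, 12, -8, 4, -13, -16, -20, -10, -18, -19]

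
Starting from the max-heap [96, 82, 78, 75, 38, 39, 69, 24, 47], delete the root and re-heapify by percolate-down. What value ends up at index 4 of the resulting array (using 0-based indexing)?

remove root 96; move last element 47 to root → [47, 82, 78, 75, 38, 39, 69, 24]
47 vs larger child 82 at index 1, swap → [82, 47, 78, 75, 38, 39, 69, 24]
47 vs larger child 75 at index 3, swap → [82, 75, 78, 47, 38, 39, 69, 24]
resulting array: [82, 75, 78, 47, 38, 39, 69, 24]

38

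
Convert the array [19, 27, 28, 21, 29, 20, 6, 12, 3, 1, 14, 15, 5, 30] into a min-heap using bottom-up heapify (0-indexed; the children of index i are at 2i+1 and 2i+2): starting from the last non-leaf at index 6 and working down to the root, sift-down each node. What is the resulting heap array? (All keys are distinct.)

sift down from index 6: already satisfies heap property
sift down from index 5:
  20 vs smaller child 5 at index 12, swap → [19, 27, 28, 21, 29, 5, 6, 12, 3, 1, 14, 15, 20, 30]
sift down from index 4:
  29 vs smaller child 1 at index 9, swap → [19, 27, 28, 21, 1, 5, 6, 12, 3, 29, 14, 15, 20, 30]
sift down from index 3:
  21 vs smaller child 3 at index 8, swap → [19, 27, 28, 3, 1, 5, 6, 12, 21, 29, 14, 15, 20, 30]
sift down from index 2:
  28 vs smaller child 5 at index 5, swap → [19, 27, 5, 3, 1, 28, 6, 12, 21, 29, 14, 15, 20, 30]
  28 vs smaller child 15 at index 11, swap → [19, 27, 5, 3, 1, 15, 6, 12, 21, 29, 14, 28, 20, 30]
sift down from index 1:
  27 vs smaller child 1 at index 4, swap → [19, 1, 5, 3, 27, 15, 6, 12, 21, 29, 14, 28, 20, 30]
  27 vs smaller child 14 at index 10, swap → [19, 1, 5, 3, 14, 15, 6, 12, 21, 29, 27, 28, 20, 30]
sift down from index 0:
  19 vs smaller child 1 at index 1, swap → [1, 19, 5, 3, 14, 15, 6, 12, 21, 29, 27, 28, 20, 30]
  19 vs smaller child 3 at index 3, swap → [1, 3, 5, 19, 14, 15, 6, 12, 21, 29, 27, 28, 20, 30]
  19 vs smaller child 12 at index 7, swap → [1, 3, 5, 12, 14, 15, 6, 19, 21, 29, 27, 28, 20, 30]

[1, 3, 5, 12, 14, 15, 6, 19, 21, 29, 27, 28, 20, 30]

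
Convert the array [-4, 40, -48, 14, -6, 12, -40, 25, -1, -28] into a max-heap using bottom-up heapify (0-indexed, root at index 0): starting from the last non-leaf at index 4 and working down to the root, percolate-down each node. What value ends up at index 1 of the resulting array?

25

sift down from index 4: already satisfies heap property
sift down from index 3:
  14 vs larger child 25 at index 7, swap → [-4, 40, -48, 25, -6, 12, -40, 14, -1, -28]
sift down from index 2:
  -48 vs larger child 12 at index 5, swap → [-4, 40, 12, 25, -6, -48, -40, 14, -1, -28]
sift down from index 1: already satisfies heap property
sift down from index 0:
  -4 vs larger child 40 at index 1, swap → [40, -4, 12, 25, -6, -48, -40, 14, -1, -28]
  -4 vs larger child 25 at index 3, swap → [40, 25, 12, -4, -6, -48, -40, 14, -1, -28]
  -4 vs larger child 14 at index 7, swap → [40, 25, 12, 14, -6, -48, -40, -4, -1, -28]
resulting array: [40, 25, 12, 14, -6, -48, -40, -4, -1, -28]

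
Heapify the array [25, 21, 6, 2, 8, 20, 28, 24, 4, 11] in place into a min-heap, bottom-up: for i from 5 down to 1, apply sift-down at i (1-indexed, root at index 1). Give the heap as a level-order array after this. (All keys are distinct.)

sift down from index 5: already satisfies heap property
sift down from index 4: already satisfies heap property
sift down from index 3: already satisfies heap property
sift down from index 2:
  21 vs smaller child 2 at index 4, swap → [25, 2, 6, 21, 8, 20, 28, 24, 4, 11]
  21 vs smaller child 4 at index 9, swap → [25, 2, 6, 4, 8, 20, 28, 24, 21, 11]
sift down from index 1:
  25 vs smaller child 2 at index 2, swap → [2, 25, 6, 4, 8, 20, 28, 24, 21, 11]
  25 vs smaller child 4 at index 4, swap → [2, 4, 6, 25, 8, 20, 28, 24, 21, 11]
  25 vs smaller child 21 at index 9, swap → [2, 4, 6, 21, 8, 20, 28, 24, 25, 11]

[2, 4, 6, 21, 8, 20, 28, 24, 25, 11]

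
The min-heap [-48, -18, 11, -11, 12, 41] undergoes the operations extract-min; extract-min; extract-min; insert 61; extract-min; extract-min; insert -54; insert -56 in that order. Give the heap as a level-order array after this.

[-56, -54, 41, 61]

extract-min → returns -48:
  remove root -48; move last element 41 to root → [41, -18, 11, -11, 12]
  41 vs smaller child -18 at index 1, swap → [-18, 41, 11, -11, 12]
  41 vs smaller child -11 at index 3, swap → [-18, -11, 11, 41, 12]
extract-min → returns -18:
  remove root -18; move last element 12 to root → [12, -11, 11, 41]
  12 vs smaller child -11 at index 1, swap → [-11, 12, 11, 41]
extract-min → returns -11:
  remove root -11; move last element 41 to root → [41, 12, 11]
  41 vs smaller child 11 at index 2, swap → [11, 12, 41]
insert 61:
  append 61 at index 3 → [11, 12, 41, 61] (no swap needed)
extract-min → returns 11:
  remove root 11; move last element 61 to root → [61, 12, 41]
  61 vs smaller child 12 at index 1, swap → [12, 61, 41]
extract-min → returns 12:
  remove root 12; move last element 41 to root → [41, 61] (no swap needed)
insert -54:
  append -54 at index 2 → [41, 61, -54]
  -54 < parent 41 at index 0, swap → [-54, 61, 41]
insert -56:
  append -56 at index 3 → [-54, 61, 41, -56]
  -56 < parent 61 at index 1, swap → [-54, -56, 41, 61]
  -56 < parent -54 at index 0, swap → [-56, -54, 41, 61]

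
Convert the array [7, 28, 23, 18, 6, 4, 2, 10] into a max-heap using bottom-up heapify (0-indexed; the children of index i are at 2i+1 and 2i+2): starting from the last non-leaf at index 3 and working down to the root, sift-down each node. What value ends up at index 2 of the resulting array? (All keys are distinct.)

sift down from index 3: already satisfies heap property
sift down from index 2: already satisfies heap property
sift down from index 1: already satisfies heap property
sift down from index 0:
  7 vs larger child 28 at index 1, swap → [28, 7, 23, 18, 6, 4, 2, 10]
  7 vs larger child 18 at index 3, swap → [28, 18, 23, 7, 6, 4, 2, 10]
  7 vs only child 10 at index 7, swap → [28, 18, 23, 10, 6, 4, 2, 7]
resulting array: [28, 18, 23, 10, 6, 4, 2, 7]

23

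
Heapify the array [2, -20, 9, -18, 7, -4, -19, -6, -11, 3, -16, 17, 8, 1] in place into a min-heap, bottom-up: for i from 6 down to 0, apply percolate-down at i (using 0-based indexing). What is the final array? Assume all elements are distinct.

sift down from index 6: already satisfies heap property
sift down from index 5: already satisfies heap property
sift down from index 4:
  7 vs smaller child -16 at index 10, swap → [2, -20, 9, -18, -16, -4, -19, -6, -11, 3, 7, 17, 8, 1]
sift down from index 3: already satisfies heap property
sift down from index 2:
  9 vs smaller child -19 at index 6, swap → [2, -20, -19, -18, -16, -4, 9, -6, -11, 3, 7, 17, 8, 1]
  9 vs only child 1 at index 13, swap → [2, -20, -19, -18, -16, -4, 1, -6, -11, 3, 7, 17, 8, 9]
sift down from index 1: already satisfies heap property
sift down from index 0:
  2 vs smaller child -20 at index 1, swap → [-20, 2, -19, -18, -16, -4, 1, -6, -11, 3, 7, 17, 8, 9]
  2 vs smaller child -18 at index 3, swap → [-20, -18, -19, 2, -16, -4, 1, -6, -11, 3, 7, 17, 8, 9]
  2 vs smaller child -11 at index 8, swap → [-20, -18, -19, -11, -16, -4, 1, -6, 2, 3, 7, 17, 8, 9]

[-20, -18, -19, -11, -16, -4, 1, -6, 2, 3, 7, 17, 8, 9]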